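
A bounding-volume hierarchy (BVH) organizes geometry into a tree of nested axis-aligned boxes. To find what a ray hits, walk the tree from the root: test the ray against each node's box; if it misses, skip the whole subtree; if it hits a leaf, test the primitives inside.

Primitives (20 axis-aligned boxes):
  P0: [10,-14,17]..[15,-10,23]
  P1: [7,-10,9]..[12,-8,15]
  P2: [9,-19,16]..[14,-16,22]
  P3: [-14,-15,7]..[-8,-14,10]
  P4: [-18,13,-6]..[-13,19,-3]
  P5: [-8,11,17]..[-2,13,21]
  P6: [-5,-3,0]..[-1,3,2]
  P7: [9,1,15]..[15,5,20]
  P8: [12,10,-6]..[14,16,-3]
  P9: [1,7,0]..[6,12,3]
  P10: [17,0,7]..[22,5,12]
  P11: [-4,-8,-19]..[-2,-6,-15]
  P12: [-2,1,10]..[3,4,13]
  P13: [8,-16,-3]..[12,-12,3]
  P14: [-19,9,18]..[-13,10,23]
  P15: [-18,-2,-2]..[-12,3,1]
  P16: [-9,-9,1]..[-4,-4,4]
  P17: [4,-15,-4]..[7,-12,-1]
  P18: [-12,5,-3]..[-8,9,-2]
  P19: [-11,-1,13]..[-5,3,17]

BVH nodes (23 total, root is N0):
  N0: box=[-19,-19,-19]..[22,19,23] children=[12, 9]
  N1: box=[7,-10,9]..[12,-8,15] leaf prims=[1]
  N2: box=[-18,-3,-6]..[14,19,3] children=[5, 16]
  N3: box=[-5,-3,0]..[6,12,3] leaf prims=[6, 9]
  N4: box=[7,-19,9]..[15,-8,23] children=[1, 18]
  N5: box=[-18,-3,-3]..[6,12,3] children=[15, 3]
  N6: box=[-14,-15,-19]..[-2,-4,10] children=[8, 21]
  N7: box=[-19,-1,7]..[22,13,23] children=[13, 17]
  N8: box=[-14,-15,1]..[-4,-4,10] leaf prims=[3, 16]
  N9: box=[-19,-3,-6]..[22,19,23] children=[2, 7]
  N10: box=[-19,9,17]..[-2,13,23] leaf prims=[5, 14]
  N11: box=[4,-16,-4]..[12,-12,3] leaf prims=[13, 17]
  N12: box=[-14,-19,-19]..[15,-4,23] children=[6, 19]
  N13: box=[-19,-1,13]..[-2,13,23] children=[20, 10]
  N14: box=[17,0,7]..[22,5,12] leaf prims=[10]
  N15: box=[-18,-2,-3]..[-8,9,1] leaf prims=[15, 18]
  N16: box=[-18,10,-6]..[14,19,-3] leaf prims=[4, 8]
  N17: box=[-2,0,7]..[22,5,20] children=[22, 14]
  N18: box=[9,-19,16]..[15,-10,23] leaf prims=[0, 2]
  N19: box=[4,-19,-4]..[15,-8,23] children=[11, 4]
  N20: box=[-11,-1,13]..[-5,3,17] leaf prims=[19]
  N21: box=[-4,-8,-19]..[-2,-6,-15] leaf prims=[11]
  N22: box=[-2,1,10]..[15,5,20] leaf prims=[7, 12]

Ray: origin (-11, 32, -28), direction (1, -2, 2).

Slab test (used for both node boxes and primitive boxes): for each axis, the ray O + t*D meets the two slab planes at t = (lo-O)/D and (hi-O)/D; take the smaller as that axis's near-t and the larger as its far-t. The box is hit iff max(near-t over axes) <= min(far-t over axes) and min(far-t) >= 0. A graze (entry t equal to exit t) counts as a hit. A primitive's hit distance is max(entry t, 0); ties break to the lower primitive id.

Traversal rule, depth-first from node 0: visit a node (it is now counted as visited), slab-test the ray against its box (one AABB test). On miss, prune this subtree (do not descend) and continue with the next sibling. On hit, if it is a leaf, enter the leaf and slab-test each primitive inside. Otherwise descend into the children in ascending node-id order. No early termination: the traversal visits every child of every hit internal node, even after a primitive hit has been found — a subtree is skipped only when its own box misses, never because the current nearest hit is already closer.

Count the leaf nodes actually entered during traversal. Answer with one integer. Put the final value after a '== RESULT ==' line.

Trace the traversal:
N0 x:[-8,33] y:[13/2,51/2] z:[9/2,51/2] -> hit [13/2,51/2], descend [9, 12]
  N9 x:[-8,33] y:[13/2,35/2] z:[11,51/2] -> hit [11,35/2], descend [2, 7]
    N2 x:[-7,25] y:[13/2,35/2] z:[11,31/2] -> hit [11,31/2], descend [5, 16]
      N5 x:[-7,17] y:[10,35/2] z:[25/2,31/2] -> hit [25/2,31/2], descend [3, 15]
        N3 x:[6,17] y:[10,35/2] z:[14,31/2] -> hit [14,31/2] leaf, test {P6(miss), P9(miss)}
        N15 x:[-7,3] y:[23/2,17] z:[25/2,29/2] -> miss, prune
      N16 x:[-7,25] y:[13/2,11] z:[11,25/2] -> hit [11,11] leaf, test {P4(miss), P8(miss)}
    N7 x:[-8,33] y:[19/2,33/2] z:[35/2,51/2] -> miss, prune
  N12 x:[-3,26] y:[18,51/2] z:[9/2,51/2] -> hit [18,51/2], descend [6, 19]
    N6 x:[-3,9] y:[18,47/2] z:[9/2,19] -> miss, prune
    N19 x:[15,26] y:[20,51/2] z:[12,51/2] -> hit [20,51/2], descend [4, 11]
      N4 x:[18,26] y:[20,51/2] z:[37/2,51/2] -> hit [20,51/2], descend [1, 18]
        N1 x:[18,23] y:[20,21] z:[37/2,43/2] -> hit [20,21] leaf, test {P1@t=20}
        N18 x:[20,26] y:[21,51/2] z:[22,51/2] -> hit [22,51/2] leaf, test {P0@t=45/2, P2@t=24}
      N11 x:[15,23] y:[22,24] z:[12,31/2] -> miss, prune

order=[0, 9, 2, 5, 3, 15, 16, 7, 12, 6, 19, 4, 1, 18, 11]  |boxes|=15  |leaves|=4  hit=P1

== RESULT ==
4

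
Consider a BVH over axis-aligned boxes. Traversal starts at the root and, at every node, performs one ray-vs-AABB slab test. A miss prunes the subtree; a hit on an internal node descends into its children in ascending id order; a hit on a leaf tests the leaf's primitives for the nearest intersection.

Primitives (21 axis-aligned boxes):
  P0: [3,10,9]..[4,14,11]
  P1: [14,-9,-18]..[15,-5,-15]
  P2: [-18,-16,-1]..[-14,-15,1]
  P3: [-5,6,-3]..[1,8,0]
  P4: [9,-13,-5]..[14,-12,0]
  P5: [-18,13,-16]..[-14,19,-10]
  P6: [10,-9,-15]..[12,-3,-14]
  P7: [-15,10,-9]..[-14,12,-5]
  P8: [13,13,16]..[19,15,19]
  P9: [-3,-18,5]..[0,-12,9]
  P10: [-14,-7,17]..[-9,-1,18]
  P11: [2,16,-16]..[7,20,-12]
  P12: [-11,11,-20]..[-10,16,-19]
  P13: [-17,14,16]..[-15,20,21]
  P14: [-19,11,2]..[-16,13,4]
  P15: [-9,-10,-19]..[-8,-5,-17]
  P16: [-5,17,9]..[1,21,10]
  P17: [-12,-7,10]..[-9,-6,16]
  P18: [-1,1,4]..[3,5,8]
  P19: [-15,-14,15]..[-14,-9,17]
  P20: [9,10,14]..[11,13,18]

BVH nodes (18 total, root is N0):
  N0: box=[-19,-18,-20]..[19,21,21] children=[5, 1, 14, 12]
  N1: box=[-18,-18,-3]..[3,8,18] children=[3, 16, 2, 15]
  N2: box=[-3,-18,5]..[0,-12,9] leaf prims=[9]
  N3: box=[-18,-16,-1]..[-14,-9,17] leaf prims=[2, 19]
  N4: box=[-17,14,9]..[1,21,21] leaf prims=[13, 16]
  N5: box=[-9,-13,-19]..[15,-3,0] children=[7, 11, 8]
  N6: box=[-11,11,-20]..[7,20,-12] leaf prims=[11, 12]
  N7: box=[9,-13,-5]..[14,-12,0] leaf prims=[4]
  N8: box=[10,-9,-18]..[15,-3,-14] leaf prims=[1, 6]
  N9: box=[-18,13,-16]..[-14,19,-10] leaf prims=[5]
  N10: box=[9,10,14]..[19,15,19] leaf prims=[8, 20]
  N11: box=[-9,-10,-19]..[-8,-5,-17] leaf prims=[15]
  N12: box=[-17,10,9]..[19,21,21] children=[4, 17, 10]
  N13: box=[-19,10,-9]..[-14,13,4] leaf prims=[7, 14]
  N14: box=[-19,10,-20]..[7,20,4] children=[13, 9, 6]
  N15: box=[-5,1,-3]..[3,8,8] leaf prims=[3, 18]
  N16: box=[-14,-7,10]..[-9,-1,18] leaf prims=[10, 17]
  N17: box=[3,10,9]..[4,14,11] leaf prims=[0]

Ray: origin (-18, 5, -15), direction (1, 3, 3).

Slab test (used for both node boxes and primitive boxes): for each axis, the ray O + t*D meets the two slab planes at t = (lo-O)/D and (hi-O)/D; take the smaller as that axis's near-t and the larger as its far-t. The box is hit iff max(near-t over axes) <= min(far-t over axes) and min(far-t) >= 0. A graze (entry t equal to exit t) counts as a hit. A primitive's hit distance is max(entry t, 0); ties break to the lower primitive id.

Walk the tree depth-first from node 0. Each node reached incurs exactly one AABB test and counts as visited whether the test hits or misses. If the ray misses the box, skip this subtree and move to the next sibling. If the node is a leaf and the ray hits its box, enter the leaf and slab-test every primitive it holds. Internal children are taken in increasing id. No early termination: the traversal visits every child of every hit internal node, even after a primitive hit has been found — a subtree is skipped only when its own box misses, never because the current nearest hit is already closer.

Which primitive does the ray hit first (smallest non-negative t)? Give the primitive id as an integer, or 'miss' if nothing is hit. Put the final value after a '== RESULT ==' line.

Walk:
N0 x:[-1,37] y:[-23/3,16/3] z:[-5/3,12] -> hit [-1,16/3], descend [1, 5, 12, 14]
  N1 x:[0,21] y:[-23/3,1] z:[4,11] -> miss, prune
  N5 x:[9,33] y:[-6,-8/3] z:[-4/3,5] -> miss, prune
  N12 x:[1,37] y:[5/3,16/3] z:[8,12] -> miss, prune
  N14 x:[-1,25] y:[5/3,5] z:[-5/3,19/3] -> hit [5/3,5], descend [6, 9, 13]
    N6 x:[7,25] y:[2,5] z:[-5/3,1] -> miss, prune
    N9 x:[0,4] y:[8/3,14/3] z:[-1/3,5/3] -> miss, prune
    N13 x:[-1,4] y:[5/3,8/3] z:[2,19/3] -> hit [2,8/3] leaf, test {P7(miss), P14(miss)}

Visited [0, 1, 5, 12, 14, 6, 9, 13]. Tests: 8 box, 1 leaf. Nearest: miss.

== RESULT ==
miss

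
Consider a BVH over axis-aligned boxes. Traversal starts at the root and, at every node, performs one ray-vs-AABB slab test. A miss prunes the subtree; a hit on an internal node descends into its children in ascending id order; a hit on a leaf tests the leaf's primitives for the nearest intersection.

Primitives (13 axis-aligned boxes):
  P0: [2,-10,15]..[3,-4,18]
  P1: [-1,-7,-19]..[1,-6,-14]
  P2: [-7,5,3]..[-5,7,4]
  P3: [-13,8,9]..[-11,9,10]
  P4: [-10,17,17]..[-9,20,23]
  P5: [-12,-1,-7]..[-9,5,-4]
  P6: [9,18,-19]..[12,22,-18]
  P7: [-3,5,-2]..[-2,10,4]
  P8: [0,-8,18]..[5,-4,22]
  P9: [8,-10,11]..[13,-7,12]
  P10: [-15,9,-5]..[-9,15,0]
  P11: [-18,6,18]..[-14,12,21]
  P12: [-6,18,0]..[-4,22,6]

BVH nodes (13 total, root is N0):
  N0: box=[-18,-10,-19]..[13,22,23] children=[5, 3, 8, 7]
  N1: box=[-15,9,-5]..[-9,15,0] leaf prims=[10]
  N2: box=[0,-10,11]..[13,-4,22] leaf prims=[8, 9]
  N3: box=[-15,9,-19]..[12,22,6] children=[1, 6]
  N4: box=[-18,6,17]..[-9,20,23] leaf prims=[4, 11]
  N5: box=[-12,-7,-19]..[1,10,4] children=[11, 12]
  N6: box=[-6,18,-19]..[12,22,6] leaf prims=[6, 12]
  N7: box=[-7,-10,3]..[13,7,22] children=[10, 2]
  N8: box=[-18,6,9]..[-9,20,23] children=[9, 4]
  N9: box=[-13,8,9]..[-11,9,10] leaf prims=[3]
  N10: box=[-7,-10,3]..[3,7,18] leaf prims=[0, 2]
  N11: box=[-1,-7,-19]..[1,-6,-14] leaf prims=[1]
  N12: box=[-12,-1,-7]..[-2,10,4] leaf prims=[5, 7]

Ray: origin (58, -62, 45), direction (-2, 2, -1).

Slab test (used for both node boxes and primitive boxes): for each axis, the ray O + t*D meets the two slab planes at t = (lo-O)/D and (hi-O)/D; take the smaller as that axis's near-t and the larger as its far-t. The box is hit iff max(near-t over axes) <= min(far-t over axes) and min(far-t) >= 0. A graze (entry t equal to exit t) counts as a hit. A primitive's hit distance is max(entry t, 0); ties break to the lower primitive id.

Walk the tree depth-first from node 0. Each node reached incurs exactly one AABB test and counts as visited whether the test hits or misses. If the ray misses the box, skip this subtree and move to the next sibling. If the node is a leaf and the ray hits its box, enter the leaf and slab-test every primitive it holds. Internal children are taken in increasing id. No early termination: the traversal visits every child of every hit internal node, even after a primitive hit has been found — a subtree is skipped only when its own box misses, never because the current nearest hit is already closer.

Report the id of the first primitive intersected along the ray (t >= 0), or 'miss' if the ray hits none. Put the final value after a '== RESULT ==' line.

Trace the traversal:
N0 x:[45/2,38] y:[26,42] z:[22,64] -> hit [26,38], descend [3, 5, 7, 8]
  N3 x:[23,73/2] y:[71/2,42] z:[39,64] -> miss, prune
  N5 x:[57/2,35] y:[55/2,36] z:[41,64] -> miss, prune
  N7 x:[45/2,65/2] y:[26,69/2] z:[23,42] -> hit [26,65/2], descend [2, 10]
    N2 x:[45/2,29] y:[26,29] z:[23,34] -> hit [26,29] leaf, test {P8@t=27, P9(miss)}
    N10 x:[55/2,65/2] y:[26,69/2] z:[27,42] -> hit [55/2,65/2] leaf, test {P0@t=55/2, P2(miss)}
  N8 x:[67/2,38] y:[34,41] z:[22,36] -> hit [34,36], descend [4, 9]
    N4 x:[67/2,38] y:[34,41] z:[22,28] -> miss, prune
    N9 x:[69/2,71/2] y:[35,71/2] z:[35,36] -> hit [35,71/2] leaf, test {P3@t=35}

Summary -> nodes [0, 3, 5, 7, 2, 10, 8, 4, 9]; box-tests=9; leaf-entries=3; first=P8

== RESULT ==
8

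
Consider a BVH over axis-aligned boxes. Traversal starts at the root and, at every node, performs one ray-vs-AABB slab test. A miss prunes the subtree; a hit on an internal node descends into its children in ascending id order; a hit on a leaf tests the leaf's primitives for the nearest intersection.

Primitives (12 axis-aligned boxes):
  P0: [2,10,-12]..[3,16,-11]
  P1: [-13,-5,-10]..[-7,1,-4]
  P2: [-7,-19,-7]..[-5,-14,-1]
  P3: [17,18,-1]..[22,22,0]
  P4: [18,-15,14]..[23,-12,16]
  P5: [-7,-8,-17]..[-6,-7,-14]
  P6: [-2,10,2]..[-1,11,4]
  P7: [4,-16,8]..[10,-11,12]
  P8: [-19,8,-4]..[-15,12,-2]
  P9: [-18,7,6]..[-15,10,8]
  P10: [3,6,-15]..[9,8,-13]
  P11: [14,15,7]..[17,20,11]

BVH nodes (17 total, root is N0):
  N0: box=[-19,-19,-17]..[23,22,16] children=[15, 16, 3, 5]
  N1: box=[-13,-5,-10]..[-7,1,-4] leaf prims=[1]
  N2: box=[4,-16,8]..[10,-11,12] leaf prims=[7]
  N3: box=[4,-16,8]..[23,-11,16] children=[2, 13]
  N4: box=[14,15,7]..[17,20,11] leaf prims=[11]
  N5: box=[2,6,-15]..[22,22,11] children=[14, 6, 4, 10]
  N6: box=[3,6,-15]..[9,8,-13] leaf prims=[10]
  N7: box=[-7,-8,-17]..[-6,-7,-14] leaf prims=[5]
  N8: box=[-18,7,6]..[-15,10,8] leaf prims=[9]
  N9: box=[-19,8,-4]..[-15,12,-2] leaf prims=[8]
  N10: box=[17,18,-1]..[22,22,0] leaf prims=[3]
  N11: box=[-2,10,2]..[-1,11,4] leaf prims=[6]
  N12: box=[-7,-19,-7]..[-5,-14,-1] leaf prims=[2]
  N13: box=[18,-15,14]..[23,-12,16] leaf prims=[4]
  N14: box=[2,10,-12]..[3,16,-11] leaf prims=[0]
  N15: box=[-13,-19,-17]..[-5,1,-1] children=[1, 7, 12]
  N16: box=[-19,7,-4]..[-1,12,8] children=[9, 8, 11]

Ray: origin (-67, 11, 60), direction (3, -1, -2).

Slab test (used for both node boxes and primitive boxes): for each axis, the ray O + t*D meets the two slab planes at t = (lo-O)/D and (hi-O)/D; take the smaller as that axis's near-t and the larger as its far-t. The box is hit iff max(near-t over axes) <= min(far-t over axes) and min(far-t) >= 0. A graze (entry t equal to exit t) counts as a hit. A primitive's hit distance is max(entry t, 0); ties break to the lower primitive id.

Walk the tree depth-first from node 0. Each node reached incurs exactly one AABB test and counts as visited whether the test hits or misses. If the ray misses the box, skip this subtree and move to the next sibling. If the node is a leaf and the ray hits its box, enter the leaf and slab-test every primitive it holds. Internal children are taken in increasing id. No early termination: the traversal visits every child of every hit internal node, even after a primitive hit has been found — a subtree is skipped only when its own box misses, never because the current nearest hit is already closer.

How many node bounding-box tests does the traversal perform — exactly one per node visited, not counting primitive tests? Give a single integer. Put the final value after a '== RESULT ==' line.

Walk:
N0 x:[16,30] y:[-11,30] z:[22,77/2] -> hit [22,30], descend [3, 5, 15, 16]
  N3 x:[71/3,30] y:[22,27] z:[22,26] -> hit [71/3,26], descend [2, 13]
    N2 x:[71/3,77/3] y:[22,27] z:[24,26] -> hit [24,77/3] leaf, test {P7@t=24}
    N13 x:[85/3,30] y:[23,26] z:[22,23] -> miss, prune
  N5 x:[23,89/3] y:[-11,5] z:[49/2,75/2] -> miss, prune
  N15 x:[18,62/3] y:[10,30] z:[61/2,77/2] -> miss, prune
  N16 x:[16,22] y:[-1,4] z:[26,32] -> miss, prune

order=[0, 3, 2, 13, 5, 15, 16]  |boxes|=7  |leaves|=1  hit=P7

== RESULT ==
7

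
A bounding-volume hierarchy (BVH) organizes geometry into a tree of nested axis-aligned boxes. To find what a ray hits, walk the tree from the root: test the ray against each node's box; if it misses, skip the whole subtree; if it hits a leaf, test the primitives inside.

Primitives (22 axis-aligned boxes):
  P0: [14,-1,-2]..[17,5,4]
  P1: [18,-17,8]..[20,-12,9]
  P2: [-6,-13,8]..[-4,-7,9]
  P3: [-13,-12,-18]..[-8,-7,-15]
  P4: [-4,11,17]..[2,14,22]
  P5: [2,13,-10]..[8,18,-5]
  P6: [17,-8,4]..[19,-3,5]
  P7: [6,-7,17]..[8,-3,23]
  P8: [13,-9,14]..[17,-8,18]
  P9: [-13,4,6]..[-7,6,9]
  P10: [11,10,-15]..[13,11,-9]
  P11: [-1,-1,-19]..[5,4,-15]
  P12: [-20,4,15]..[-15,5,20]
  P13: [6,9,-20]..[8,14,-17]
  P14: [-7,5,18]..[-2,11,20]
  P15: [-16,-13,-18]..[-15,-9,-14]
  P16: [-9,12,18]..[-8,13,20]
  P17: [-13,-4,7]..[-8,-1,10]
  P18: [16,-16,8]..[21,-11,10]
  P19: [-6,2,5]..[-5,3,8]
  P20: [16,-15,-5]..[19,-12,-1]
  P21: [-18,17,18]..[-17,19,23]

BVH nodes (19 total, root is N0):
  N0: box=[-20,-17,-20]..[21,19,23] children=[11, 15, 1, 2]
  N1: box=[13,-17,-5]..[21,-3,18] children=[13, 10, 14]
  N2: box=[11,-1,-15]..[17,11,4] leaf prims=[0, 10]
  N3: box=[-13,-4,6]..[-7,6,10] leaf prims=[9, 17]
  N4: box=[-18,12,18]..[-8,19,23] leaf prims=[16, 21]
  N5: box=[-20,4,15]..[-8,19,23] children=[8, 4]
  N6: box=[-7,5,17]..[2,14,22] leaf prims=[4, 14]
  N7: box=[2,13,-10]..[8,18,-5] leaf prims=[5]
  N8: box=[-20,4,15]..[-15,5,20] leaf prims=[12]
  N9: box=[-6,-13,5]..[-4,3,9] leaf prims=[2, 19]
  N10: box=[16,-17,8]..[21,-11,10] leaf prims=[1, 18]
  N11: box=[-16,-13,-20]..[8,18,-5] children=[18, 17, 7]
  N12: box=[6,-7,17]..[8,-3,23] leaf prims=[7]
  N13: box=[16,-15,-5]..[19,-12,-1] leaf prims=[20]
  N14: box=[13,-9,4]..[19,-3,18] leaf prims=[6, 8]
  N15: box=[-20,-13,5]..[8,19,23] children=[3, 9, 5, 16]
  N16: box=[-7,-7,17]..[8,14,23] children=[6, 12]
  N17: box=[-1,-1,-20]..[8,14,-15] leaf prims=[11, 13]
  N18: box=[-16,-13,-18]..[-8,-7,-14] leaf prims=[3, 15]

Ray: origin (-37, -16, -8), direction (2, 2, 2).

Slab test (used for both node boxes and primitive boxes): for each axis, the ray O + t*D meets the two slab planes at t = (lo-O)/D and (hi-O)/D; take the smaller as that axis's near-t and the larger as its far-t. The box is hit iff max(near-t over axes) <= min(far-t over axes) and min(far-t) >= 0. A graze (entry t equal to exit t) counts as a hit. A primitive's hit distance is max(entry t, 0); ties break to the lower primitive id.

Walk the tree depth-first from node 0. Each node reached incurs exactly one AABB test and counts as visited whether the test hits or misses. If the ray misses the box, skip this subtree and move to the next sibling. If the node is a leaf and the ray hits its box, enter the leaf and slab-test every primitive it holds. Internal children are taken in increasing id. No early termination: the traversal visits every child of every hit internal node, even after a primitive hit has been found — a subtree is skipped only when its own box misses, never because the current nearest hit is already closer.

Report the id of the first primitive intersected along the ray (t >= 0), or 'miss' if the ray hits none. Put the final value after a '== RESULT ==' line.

Traverse from the root:
N0 x:[17/2,29] y:[-1/2,35/2] z:[-6,31/2] -> hit [17/2,31/2], descend [1, 2, 11, 15]
  N1 x:[25,29] y:[-1/2,13/2] z:[3/2,13] -> miss, prune
  N2 x:[24,27] y:[15/2,27/2] z:[-7/2,6] -> miss, prune
  N11 x:[21/2,45/2] y:[3/2,17] z:[-6,3/2] -> miss, prune
  N15 x:[17/2,45/2] y:[3/2,35/2] z:[13/2,31/2] -> hit [17/2,31/2], descend [3, 5, 9, 16]
    N3 x:[12,15] y:[6,11] z:[7,9] -> miss, prune
    N5 x:[17/2,29/2] y:[10,35/2] z:[23/2,31/2] -> hit [23/2,29/2], descend [4, 8]
      N4 x:[19/2,29/2] y:[14,35/2] z:[13,31/2] -> hit [14,29/2] leaf, test {P16@t=14, P21(miss)}
      N8 x:[17/2,11] y:[10,21/2] z:[23/2,14] -> miss, prune
    N9 x:[31/2,33/2] y:[3/2,19/2] z:[13/2,17/2] -> miss, prune
    N16 x:[15,45/2] y:[9/2,15] z:[25/2,31/2] -> hit [15,15], descend [6, 12]
      N6 x:[15,39/2] y:[21/2,15] z:[25/2,15] -> hit [15,15] leaf, test {P4(miss), P14(miss)}
      N12 x:[43/2,45/2] y:[9/2,13/2] z:[25/2,31/2] -> miss, prune

order=[0, 1, 2, 11, 15, 3, 5, 4, 8, 9, 16, 6, 12]  |boxes|=13  |leaves|=2  hit=P16

== RESULT ==
16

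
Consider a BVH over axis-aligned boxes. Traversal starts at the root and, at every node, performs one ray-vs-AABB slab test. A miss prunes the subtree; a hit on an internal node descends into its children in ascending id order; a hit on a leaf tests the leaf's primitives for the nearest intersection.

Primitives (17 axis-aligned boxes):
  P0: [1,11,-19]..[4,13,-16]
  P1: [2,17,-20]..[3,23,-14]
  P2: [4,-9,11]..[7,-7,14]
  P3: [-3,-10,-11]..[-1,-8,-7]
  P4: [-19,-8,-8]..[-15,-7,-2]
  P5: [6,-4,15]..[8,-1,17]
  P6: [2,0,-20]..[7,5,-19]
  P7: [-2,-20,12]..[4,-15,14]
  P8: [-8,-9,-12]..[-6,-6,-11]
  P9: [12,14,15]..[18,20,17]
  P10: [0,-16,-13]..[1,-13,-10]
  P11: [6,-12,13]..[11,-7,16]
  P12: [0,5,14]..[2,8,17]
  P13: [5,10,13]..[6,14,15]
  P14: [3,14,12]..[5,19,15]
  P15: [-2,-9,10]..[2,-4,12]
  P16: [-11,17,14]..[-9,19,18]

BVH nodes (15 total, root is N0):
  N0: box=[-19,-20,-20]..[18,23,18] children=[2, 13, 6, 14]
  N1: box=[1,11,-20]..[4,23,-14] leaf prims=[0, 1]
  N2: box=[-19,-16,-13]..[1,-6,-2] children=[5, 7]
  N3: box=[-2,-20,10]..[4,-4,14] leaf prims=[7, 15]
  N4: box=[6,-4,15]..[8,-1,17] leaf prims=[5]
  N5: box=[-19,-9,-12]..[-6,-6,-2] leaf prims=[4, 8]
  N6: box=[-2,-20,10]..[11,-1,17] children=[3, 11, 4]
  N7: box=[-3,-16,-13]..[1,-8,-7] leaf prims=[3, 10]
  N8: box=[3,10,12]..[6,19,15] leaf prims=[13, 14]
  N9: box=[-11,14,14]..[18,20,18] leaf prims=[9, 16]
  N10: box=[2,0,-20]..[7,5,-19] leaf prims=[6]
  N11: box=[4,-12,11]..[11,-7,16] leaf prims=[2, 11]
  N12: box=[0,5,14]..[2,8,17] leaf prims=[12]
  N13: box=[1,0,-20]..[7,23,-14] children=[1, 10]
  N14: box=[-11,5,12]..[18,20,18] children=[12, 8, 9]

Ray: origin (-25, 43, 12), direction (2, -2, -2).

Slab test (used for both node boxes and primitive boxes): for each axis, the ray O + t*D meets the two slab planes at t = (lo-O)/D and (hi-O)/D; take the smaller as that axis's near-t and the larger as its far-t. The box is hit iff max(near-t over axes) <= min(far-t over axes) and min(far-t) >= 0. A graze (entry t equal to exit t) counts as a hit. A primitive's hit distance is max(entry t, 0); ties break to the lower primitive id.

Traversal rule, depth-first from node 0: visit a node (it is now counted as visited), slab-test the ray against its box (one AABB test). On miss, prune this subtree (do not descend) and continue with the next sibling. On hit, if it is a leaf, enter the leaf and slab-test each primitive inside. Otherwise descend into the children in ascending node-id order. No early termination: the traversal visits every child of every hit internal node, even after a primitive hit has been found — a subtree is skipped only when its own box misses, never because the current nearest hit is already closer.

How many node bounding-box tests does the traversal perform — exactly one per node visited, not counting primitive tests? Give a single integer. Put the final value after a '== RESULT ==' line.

Traverse from the root:
N0 x:[3,43/2] y:[10,63/2] z:[-3,16] -> hit [10,16], descend [2, 6, 13, 14]
  N2 x:[3,13] y:[49/2,59/2] z:[7,25/2] -> miss, prune
  N6 x:[23/2,18] y:[22,63/2] z:[-5/2,1] -> miss, prune
  N13 x:[13,16] y:[10,43/2] z:[13,16] -> hit [13,16], descend [1, 10]
    N1 x:[13,29/2] y:[10,16] z:[13,16] -> hit [13,29/2] leaf, test {P0(miss), P1(miss)}
    N10 x:[27/2,16] y:[19,43/2] z:[31/2,16] -> miss, prune
  N14 x:[7,43/2] y:[23/2,19] z:[-3,0] -> miss, prune

order=[0, 2, 6, 13, 1, 10, 14]  |boxes|=7  |leaves|=1  hit=miss

== RESULT ==
7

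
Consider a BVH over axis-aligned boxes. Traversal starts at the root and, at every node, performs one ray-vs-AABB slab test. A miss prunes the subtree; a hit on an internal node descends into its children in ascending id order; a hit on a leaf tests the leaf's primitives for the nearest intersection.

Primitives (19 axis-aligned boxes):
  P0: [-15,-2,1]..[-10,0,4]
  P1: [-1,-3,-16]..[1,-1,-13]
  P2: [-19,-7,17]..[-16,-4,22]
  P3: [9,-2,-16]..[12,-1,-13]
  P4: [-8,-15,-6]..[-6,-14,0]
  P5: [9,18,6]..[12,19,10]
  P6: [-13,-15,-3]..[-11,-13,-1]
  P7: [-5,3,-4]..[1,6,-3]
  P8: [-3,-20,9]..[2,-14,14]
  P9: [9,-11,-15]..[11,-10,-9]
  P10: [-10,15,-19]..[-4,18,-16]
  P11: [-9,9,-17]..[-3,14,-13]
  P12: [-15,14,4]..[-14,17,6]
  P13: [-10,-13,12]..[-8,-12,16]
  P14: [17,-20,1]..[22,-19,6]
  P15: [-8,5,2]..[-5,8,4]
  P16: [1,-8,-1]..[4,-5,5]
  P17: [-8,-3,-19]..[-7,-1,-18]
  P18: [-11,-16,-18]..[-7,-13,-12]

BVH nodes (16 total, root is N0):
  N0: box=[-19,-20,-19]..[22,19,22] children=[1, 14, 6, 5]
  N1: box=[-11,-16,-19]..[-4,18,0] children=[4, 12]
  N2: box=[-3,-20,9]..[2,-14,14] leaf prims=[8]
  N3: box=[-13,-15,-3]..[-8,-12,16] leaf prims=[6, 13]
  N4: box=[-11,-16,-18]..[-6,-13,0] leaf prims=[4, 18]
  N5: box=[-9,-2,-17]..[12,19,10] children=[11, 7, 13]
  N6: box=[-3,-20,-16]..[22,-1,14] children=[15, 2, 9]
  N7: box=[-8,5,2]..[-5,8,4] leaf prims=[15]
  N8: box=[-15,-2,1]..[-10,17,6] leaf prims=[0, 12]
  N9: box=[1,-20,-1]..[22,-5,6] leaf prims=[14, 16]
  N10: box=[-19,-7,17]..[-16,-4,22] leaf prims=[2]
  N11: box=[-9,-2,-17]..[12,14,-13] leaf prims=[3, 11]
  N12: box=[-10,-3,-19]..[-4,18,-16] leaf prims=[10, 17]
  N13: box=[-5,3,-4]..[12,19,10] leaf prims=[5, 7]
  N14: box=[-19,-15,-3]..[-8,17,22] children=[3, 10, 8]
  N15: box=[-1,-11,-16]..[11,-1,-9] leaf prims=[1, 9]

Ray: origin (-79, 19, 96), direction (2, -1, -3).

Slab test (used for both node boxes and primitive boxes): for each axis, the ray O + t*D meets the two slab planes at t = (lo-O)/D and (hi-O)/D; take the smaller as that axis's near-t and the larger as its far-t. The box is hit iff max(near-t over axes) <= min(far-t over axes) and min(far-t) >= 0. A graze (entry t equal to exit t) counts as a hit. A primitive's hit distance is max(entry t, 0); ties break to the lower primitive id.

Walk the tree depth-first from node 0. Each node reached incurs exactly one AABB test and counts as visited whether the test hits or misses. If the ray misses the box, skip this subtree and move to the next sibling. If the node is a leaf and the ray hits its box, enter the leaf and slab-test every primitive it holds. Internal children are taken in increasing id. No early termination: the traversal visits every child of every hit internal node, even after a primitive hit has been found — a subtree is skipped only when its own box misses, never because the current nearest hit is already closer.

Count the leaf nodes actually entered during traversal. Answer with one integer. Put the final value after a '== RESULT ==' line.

Walk:
N0 x:[30,101/2] y:[0,39] z:[74/3,115/3] -> hit [30,115/3], descend [1, 5, 6, 14]
  N1 x:[34,75/2] y:[1,35] z:[32,115/3] -> hit [34,35], descend [4, 12]
    N4 x:[34,73/2] y:[32,35] z:[32,38] -> hit [34,35] leaf, test {P4(miss), P18(miss)}
    N12 x:[69/2,75/2] y:[1,22] z:[112/3,115/3] -> miss, prune
  N5 x:[35,91/2] y:[0,21] z:[86/3,113/3] -> miss, prune
  N6 x:[38,101/2] y:[20,39] z:[82/3,112/3] -> miss, prune
  N14 x:[30,71/2] y:[2,34] z:[74/3,33] -> hit [30,33], descend [3, 8, 10]
    N3 x:[33,71/2] y:[31,34] z:[80/3,33] -> hit [33,33] leaf, test {P6@t=33, P13(miss)}
    N8 x:[32,69/2] y:[2,21] z:[30,95/3] -> miss, prune
    N10 x:[30,63/2] y:[23,26] z:[74/3,79/3] -> miss, prune

10 AABB tests over nodes [0, 1, 4, 12, 5, 6, 14, 3, 8, 10]; 2 leaves entered; closest P6.

== RESULT ==
2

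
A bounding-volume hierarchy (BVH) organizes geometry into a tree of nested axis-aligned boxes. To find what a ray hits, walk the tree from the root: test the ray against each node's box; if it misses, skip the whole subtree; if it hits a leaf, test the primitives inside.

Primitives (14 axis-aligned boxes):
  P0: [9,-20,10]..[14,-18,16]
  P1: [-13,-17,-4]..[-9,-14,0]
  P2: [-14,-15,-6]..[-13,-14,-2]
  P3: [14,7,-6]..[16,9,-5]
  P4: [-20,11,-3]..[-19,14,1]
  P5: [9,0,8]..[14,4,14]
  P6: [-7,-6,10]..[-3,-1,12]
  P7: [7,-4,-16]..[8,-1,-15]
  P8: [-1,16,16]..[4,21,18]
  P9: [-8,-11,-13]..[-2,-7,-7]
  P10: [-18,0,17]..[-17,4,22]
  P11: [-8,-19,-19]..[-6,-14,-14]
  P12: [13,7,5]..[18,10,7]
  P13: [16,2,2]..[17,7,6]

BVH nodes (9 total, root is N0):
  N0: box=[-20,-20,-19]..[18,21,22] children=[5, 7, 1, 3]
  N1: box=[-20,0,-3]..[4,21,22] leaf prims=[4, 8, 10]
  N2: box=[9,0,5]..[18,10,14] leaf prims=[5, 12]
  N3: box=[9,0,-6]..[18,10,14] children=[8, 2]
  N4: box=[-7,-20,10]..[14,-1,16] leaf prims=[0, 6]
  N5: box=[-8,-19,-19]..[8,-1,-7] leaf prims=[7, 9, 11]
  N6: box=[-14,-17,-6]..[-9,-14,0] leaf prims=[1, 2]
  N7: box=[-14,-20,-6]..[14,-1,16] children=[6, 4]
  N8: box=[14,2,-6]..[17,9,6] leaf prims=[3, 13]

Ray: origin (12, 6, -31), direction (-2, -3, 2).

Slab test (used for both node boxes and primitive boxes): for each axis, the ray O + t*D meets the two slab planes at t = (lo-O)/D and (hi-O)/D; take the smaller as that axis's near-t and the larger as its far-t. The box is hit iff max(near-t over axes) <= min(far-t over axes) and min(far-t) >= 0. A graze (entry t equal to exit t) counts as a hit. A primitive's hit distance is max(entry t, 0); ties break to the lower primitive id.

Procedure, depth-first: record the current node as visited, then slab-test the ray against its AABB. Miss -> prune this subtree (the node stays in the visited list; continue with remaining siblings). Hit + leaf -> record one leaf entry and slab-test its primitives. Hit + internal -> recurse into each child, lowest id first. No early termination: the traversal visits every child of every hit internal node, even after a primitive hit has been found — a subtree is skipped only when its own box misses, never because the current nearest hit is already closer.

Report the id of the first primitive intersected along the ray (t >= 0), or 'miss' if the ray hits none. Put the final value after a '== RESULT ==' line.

Trace the traversal:
N0 x:[-3,16] y:[-5,26/3] z:[6,53/2] -> hit [6,26/3], descend [1, 3, 5, 7]
  N1 x:[4,16] y:[-5,2] z:[14,53/2] -> miss, prune
  N3 x:[-3,3/2] y:[-4/3,2] z:[25/2,45/2] -> miss, prune
  N5 x:[2,10] y:[7/3,25/3] z:[6,12] -> hit [6,25/3] leaf, test {P7(miss), P9(miss), P11(miss)}
  N7 x:[-1,13] y:[7/3,26/3] z:[25/2,47/2] -> miss, prune

order=[0, 1, 3, 5, 7]  |boxes|=5  |leaves|=1  hit=miss

== RESULT ==
miss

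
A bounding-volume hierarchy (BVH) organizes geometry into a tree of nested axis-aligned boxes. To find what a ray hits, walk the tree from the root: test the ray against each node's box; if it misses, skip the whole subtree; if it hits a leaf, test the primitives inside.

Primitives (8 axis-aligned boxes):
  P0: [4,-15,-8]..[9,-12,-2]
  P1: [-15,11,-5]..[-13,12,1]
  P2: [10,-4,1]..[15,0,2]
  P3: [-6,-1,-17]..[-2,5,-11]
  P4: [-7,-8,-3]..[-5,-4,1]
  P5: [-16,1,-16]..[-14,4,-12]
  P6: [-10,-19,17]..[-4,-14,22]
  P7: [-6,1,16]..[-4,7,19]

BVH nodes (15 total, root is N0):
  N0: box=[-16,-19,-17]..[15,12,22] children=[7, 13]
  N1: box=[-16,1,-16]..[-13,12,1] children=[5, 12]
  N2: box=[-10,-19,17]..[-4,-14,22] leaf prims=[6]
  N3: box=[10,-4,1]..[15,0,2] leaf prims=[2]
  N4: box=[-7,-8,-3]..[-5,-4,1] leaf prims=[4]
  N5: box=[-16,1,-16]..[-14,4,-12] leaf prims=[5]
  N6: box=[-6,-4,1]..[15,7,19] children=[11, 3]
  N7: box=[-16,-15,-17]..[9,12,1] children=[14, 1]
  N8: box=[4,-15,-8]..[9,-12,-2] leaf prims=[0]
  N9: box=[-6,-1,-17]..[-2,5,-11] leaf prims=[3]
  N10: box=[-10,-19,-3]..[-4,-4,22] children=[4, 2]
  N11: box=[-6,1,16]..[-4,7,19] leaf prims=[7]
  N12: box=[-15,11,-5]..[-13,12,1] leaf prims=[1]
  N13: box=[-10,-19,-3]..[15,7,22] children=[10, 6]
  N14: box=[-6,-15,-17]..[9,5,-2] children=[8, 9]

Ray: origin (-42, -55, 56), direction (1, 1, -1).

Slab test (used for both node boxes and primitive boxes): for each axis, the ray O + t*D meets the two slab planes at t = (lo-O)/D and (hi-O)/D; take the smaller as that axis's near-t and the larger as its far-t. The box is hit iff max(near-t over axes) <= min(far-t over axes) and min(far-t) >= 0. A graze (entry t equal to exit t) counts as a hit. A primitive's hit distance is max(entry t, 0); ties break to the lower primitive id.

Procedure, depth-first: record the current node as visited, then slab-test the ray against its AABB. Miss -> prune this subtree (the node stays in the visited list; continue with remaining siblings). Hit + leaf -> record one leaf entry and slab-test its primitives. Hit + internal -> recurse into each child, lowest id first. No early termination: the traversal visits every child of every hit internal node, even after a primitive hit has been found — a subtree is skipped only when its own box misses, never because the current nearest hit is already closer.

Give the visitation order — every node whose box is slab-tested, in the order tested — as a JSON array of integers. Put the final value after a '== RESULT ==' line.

Trace the traversal:
N0 x:[26,57] y:[36,67] z:[34,73] -> hit [36,57], descend [7, 13]
  N7 x:[26,51] y:[40,67] z:[55,73] -> miss, prune
  N13 x:[32,57] y:[36,62] z:[34,59] -> hit [36,57], descend [6, 10]
    N6 x:[36,57] y:[51,62] z:[37,55] -> hit [51,55], descend [3, 11]
      N3 x:[52,57] y:[51,55] z:[54,55] -> hit [54,55] leaf, test {P2@t=54}
      N11 x:[36,38] y:[56,62] z:[37,40] -> miss, prune
    N10 x:[32,38] y:[36,51] z:[34,59] -> hit [36,38], descend [2, 4]
      N2 x:[32,38] y:[36,41] z:[34,39] -> hit [36,38] leaf, test {P6@t=36}
      N4 x:[35,37] y:[47,51] z:[55,59] -> miss, prune

9 AABB tests over nodes [0, 7, 13, 6, 3, 11, 10, 2, 4]; 2 leaves entered; closest P6.

== RESULT ==
[0, 7, 13, 6, 3, 11, 10, 2, 4]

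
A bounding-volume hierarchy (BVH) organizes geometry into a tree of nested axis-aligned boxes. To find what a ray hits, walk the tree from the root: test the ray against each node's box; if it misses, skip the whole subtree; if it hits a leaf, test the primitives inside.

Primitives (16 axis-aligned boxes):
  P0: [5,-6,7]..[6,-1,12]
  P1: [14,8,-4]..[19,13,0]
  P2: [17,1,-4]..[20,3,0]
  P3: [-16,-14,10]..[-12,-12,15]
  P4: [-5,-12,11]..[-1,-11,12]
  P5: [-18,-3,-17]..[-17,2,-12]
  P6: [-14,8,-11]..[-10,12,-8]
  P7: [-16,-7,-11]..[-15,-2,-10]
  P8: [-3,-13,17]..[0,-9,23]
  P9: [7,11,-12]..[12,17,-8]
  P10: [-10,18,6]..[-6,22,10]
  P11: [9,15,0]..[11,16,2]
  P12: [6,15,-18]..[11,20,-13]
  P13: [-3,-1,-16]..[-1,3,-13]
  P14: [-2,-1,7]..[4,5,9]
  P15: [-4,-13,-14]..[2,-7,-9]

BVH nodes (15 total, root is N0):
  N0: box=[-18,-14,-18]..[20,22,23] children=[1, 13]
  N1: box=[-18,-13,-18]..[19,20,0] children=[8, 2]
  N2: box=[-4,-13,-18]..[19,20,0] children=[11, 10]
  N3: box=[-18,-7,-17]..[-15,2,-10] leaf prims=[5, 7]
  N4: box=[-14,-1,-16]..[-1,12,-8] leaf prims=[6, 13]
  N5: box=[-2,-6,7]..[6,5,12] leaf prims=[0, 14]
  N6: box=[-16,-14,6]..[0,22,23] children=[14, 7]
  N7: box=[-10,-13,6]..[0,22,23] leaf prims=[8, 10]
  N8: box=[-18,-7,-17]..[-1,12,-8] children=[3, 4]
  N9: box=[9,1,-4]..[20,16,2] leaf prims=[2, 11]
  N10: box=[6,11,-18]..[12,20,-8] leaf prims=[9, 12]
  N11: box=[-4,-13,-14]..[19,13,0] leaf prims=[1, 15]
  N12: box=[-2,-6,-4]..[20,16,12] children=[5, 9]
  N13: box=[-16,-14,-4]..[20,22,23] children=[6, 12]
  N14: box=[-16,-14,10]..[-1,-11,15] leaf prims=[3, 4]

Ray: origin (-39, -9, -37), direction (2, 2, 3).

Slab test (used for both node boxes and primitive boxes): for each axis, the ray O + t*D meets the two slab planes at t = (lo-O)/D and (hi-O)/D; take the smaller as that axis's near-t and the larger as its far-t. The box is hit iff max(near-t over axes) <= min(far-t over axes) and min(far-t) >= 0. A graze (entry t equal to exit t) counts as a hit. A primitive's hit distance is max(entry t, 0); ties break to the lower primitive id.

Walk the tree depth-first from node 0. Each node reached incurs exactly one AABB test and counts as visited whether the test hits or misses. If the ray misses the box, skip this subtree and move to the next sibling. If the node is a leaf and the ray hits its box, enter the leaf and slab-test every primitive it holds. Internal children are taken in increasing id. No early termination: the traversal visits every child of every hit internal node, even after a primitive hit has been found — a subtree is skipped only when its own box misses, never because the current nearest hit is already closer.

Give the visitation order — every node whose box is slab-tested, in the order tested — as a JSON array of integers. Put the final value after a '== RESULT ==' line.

Walk:
N0 x:[21/2,59/2] y:[-5/2,31/2] z:[19/3,20] -> hit [21/2,31/2], descend [1, 13]
  N1 x:[21/2,29] y:[-2,29/2] z:[19/3,37/3] -> hit [21/2,37/3], descend [2, 8]
    N2 x:[35/2,29] y:[-2,29/2] z:[19/3,37/3] -> miss, prune
    N8 x:[21/2,19] y:[1,21/2] z:[20/3,29/3] -> miss, prune
  N13 x:[23/2,59/2] y:[-5/2,31/2] z:[11,20] -> hit [23/2,31/2], descend [6, 12]
    N6 x:[23/2,39/2] y:[-5/2,31/2] z:[43/3,20] -> hit [43/3,31/2], descend [7, 14]
      N7 x:[29/2,39/2] y:[-2,31/2] z:[43/3,20] -> hit [29/2,31/2] leaf, test {P8(miss), P10@t=29/2}
      N14 x:[23/2,19] y:[-5/2,-1] z:[47/3,52/3] -> miss, prune
    N12 x:[37/2,59/2] y:[3/2,25/2] z:[11,49/3] -> miss, prune

Summary -> nodes [0, 1, 2, 8, 13, 6, 7, 14, 12]; box-tests=9; leaf-entries=1; first=P10

== RESULT ==
[0, 1, 2, 8, 13, 6, 7, 14, 12]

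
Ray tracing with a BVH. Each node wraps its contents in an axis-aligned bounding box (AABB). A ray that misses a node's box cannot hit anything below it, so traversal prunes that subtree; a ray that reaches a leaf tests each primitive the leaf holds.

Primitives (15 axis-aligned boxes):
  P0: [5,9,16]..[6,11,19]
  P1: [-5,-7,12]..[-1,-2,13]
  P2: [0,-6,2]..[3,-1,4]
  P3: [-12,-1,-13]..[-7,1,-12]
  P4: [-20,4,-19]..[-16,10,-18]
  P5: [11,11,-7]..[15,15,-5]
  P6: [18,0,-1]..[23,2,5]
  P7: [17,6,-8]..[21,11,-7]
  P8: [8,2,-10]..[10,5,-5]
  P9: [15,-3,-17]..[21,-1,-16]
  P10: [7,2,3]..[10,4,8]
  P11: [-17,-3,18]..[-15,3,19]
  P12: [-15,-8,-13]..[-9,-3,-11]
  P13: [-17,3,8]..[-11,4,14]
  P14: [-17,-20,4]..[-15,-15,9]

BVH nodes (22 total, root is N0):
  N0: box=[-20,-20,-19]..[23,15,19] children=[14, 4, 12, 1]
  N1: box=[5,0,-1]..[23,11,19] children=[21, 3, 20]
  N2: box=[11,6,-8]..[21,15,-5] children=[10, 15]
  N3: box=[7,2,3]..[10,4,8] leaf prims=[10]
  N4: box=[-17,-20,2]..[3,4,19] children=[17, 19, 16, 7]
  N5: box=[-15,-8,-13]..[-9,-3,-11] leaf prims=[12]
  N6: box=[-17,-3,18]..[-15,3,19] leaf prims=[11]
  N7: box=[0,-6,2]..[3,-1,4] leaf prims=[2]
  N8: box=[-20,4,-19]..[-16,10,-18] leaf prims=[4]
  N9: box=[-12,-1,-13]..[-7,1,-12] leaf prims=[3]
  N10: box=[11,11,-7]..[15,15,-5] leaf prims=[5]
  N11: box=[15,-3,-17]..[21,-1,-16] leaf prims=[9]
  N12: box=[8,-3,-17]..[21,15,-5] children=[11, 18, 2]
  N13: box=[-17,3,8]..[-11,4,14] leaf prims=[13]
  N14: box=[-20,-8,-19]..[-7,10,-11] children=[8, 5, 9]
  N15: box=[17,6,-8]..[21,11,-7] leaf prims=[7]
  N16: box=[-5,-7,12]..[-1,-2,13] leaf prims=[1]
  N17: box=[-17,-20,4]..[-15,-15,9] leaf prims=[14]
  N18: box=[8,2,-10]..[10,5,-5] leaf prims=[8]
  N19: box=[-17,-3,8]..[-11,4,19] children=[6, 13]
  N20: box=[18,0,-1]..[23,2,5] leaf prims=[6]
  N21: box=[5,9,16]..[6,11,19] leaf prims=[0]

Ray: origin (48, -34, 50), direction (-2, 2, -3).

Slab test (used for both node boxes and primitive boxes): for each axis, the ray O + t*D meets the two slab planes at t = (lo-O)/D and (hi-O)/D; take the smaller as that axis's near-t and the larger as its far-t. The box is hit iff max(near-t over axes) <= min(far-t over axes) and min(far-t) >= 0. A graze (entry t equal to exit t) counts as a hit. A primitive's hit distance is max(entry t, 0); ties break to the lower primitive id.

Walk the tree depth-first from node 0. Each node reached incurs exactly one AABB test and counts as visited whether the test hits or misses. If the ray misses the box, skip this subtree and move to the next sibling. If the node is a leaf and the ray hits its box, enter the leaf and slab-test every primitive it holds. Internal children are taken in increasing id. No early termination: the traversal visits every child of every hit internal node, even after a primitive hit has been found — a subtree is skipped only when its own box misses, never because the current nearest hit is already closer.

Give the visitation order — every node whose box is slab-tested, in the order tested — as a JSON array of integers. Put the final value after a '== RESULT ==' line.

Trace the traversal:
N0 x:[25/2,34] y:[7,49/2] z:[31/3,23] -> hit [25/2,23], descend [1, 4, 12, 14]
  N1 x:[25/2,43/2] y:[17,45/2] z:[31/3,17] -> hit [17,17], descend [3, 20, 21]
    N3 x:[19,41/2] y:[18,19] z:[14,47/3] -> miss, prune
    N20 x:[25/2,15] y:[17,18] z:[15,17] -> miss, prune
    N21 x:[21,43/2] y:[43/2,45/2] z:[31/3,34/3] -> miss, prune
  N4 x:[45/2,65/2] y:[7,19] z:[31/3,16] -> miss, prune
  N12 x:[27/2,20] y:[31/2,49/2] z:[55/3,67/3] -> hit [55/3,20], descend [2, 11, 18]
    N2 x:[27/2,37/2] y:[20,49/2] z:[55/3,58/3] -> miss, prune
    N11 x:[27/2,33/2] y:[31/2,33/2] z:[22,67/3] -> miss, prune
    N18 x:[19,20] y:[18,39/2] z:[55/3,20] -> hit [19,39/2] leaf, test {P8@t=19}
  N14 x:[55/2,34] y:[13,22] z:[61/3,23] -> miss, prune

Visited [0, 1, 3, 20, 21, 4, 12, 2, 11, 18, 14]. Tests: 11 box, 1 leaf. Nearest: P8.

== RESULT ==
[0, 1, 3, 20, 21, 4, 12, 2, 11, 18, 14]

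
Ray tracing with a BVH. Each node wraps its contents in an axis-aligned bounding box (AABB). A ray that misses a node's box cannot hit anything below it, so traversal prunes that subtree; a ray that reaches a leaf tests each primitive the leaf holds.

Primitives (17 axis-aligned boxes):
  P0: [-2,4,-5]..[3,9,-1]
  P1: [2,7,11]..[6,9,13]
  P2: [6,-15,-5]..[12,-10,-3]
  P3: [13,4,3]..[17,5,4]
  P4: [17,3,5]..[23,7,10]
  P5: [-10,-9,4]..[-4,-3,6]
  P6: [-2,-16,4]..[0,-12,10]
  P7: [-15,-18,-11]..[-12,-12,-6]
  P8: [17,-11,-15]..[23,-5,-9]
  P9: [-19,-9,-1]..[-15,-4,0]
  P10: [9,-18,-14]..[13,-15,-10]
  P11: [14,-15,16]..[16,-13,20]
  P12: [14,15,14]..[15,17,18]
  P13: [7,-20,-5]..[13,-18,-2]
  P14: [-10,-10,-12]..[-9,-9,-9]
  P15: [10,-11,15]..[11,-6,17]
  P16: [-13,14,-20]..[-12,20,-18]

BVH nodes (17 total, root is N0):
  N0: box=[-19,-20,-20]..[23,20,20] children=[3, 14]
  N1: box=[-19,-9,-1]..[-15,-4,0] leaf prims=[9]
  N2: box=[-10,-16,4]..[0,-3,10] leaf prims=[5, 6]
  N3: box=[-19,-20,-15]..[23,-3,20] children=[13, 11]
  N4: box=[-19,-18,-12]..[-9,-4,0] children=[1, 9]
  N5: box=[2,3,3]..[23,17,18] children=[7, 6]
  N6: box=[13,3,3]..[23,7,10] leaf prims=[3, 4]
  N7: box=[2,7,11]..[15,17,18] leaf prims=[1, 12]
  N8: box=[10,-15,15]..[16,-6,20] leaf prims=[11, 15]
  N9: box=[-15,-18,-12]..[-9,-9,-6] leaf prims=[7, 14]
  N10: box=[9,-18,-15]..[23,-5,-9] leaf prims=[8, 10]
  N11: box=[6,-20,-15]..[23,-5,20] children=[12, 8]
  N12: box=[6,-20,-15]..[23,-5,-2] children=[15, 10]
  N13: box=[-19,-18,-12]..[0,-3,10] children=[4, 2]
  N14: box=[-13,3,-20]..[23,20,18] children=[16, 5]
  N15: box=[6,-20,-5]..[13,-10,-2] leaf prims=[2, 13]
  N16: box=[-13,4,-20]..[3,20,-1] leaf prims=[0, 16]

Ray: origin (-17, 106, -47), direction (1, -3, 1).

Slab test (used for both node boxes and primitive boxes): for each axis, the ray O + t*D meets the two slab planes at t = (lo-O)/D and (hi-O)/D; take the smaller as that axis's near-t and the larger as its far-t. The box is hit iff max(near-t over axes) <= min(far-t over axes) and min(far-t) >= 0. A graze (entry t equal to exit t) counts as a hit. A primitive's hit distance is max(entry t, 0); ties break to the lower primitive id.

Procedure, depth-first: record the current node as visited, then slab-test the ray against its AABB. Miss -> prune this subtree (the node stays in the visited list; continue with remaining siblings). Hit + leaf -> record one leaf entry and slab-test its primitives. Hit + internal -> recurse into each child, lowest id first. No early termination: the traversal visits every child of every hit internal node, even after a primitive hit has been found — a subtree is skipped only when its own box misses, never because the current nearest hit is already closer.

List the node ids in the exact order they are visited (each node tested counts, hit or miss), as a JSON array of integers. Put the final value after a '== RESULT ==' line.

Trace the traversal:
N0 x:[-2,40] y:[86/3,42] z:[27,67] -> hit [86/3,40], descend [3, 14]
  N3 x:[-2,40] y:[109/3,42] z:[32,67] -> hit [109/3,40], descend [11, 13]
    N11 x:[23,40] y:[37,42] z:[32,67] -> hit [37,40], descend [8, 12]
      N8 x:[27,33] y:[112/3,121/3] z:[62,67] -> miss, prune
      N12 x:[23,40] y:[37,42] z:[32,45] -> hit [37,40], descend [10, 15]
        N10 x:[26,40] y:[37,124/3] z:[32,38] -> hit [37,38] leaf, test {P8@t=37, P10(miss)}
        N15 x:[23,30] y:[116/3,42] z:[42,45] -> miss, prune
    N13 x:[-2,17] y:[109/3,124/3] z:[35,57] -> miss, prune
  N14 x:[4,40] y:[86/3,103/3] z:[27,65] -> hit [86/3,103/3], descend [5, 16]
    N5 x:[19,40] y:[89/3,103/3] z:[50,65] -> miss, prune
    N16 x:[4,20] y:[86/3,34] z:[27,46] -> miss, prune

Visited [0, 3, 11, 8, 12, 10, 15, 13, 14, 5, 16]. Tests: 11 box, 1 leaf. Nearest: P8.

== RESULT ==
[0, 3, 11, 8, 12, 10, 15, 13, 14, 5, 16]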